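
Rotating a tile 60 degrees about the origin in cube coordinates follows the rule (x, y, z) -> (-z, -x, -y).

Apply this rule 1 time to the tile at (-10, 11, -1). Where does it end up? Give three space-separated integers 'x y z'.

Start: (-10, 11, -1)
Step 1: (-10, 11, -1) -> (-(-1), -(-10), -(11)) = (1, 10, -11)

Answer: 1 10 -11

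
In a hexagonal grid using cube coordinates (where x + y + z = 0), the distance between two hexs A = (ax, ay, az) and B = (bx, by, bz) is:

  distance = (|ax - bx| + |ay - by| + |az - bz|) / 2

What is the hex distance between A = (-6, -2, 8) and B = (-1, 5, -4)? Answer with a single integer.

Answer: 12

Derivation:
|ax - bx| = |-6 - (-1)| = 5
|ay - by| = |-2 - 5| = 7
|az - bz| = |8 - (-4)| = 12
distance = (5 + 7 + 12) / 2 = 24 / 2 = 12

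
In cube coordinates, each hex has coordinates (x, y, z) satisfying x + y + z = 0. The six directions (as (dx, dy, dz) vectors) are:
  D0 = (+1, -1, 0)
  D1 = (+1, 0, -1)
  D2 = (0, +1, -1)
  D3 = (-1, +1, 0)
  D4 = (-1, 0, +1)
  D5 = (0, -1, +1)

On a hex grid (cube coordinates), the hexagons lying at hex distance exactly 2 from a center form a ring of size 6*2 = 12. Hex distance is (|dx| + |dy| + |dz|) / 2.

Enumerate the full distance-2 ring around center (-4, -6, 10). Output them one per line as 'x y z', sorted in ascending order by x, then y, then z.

Walk ring at distance 2 from (-4, -6, 10):
Start at center + D4*2 = (-6, -6, 12)
  hex 0: (-6, -6, 12)
  hex 1: (-5, -7, 12)
  hex 2: (-4, -8, 12)
  hex 3: (-3, -8, 11)
  hex 4: (-2, -8, 10)
  hex 5: (-2, -7, 9)
  hex 6: (-2, -6, 8)
  hex 7: (-3, -5, 8)
  hex 8: (-4, -4, 8)
  hex 9: (-5, -4, 9)
  hex 10: (-6, -4, 10)
  hex 11: (-6, -5, 11)
Sorted: 12 hexes.

Answer: -6 -6 12
-6 -5 11
-6 -4 10
-5 -7 12
-5 -4 9
-4 -8 12
-4 -4 8
-3 -8 11
-3 -5 8
-2 -8 10
-2 -7 9
-2 -6 8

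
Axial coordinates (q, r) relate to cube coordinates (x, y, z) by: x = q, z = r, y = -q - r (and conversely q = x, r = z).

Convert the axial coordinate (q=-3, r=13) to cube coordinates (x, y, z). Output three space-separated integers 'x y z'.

Answer: -3 -10 13

Derivation:
x = q = -3
z = r = 13
y = -x - z = -(-3) - (13) = -10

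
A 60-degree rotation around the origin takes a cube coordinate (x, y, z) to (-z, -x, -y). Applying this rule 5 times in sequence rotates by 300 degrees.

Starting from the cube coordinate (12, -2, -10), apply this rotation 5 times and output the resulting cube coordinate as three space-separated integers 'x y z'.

Start: (12, -2, -10)
Step 1: (12, -2, -10) -> (-(-10), -(12), -(-2)) = (10, -12, 2)
Step 2: (10, -12, 2) -> (-(2), -(10), -(-12)) = (-2, -10, 12)
Step 3: (-2, -10, 12) -> (-(12), -(-2), -(-10)) = (-12, 2, 10)
Step 4: (-12, 2, 10) -> (-(10), -(-12), -(2)) = (-10, 12, -2)
Step 5: (-10, 12, -2) -> (-(-2), -(-10), -(12)) = (2, 10, -12)

Answer: 2 10 -12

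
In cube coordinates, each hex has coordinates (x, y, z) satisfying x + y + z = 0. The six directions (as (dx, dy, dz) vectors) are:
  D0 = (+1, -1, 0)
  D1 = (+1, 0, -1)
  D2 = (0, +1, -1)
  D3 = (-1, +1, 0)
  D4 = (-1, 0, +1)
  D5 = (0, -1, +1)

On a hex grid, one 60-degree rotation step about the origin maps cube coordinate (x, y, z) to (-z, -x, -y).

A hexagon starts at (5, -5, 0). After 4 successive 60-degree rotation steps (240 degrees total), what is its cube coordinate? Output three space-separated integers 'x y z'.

Answer: 0 5 -5

Derivation:
Start: (5, -5, 0)
Step 1: (5, -5, 0) -> (-(0), -(5), -(-5)) = (0, -5, 5)
Step 2: (0, -5, 5) -> (-(5), -(0), -(-5)) = (-5, 0, 5)
Step 3: (-5, 0, 5) -> (-(5), -(-5), -(0)) = (-5, 5, 0)
Step 4: (-5, 5, 0) -> (-(0), -(-5), -(5)) = (0, 5, -5)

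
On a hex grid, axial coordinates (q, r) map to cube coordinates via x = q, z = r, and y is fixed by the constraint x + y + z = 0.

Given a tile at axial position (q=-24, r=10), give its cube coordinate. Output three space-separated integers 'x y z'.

x = q = -24
z = r = 10
y = -x - z = -(-24) - (10) = 14

Answer: -24 14 10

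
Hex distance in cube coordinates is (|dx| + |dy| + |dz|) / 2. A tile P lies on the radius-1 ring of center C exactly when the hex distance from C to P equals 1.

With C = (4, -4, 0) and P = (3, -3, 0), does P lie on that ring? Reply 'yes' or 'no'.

|px - cx| = |3 - 4| = 1
|py - cy| = |-3 - (-4)| = 1
|pz - cz| = |0 - 0| = 0
distance = (1+1+0)/2 = 2/2 = 1
radius = 1; distance == radius -> yes

Answer: yes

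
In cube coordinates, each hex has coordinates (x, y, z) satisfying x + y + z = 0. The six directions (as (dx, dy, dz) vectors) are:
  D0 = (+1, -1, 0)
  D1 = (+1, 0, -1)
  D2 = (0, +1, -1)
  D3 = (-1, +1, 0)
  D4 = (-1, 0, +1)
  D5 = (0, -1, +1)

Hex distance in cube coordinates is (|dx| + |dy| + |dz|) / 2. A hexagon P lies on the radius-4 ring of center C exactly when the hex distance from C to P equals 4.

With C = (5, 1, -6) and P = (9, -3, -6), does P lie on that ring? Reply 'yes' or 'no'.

|px - cx| = |9 - 5| = 4
|py - cy| = |-3 - 1| = 4
|pz - cz| = |-6 - (-6)| = 0
distance = (4+4+0)/2 = 8/2 = 4
radius = 4; distance == radius -> yes

Answer: yes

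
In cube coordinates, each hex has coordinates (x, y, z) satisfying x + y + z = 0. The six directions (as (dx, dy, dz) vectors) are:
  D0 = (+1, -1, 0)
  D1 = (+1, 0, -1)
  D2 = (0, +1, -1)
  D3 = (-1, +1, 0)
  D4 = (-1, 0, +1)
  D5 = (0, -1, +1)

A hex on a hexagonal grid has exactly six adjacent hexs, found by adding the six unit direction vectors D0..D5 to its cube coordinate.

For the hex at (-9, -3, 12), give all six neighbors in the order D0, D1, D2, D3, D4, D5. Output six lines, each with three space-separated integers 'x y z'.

Answer: -8 -4 12
-8 -3 11
-9 -2 11
-10 -2 12
-10 -3 13
-9 -4 13

Derivation:
Center: (-9, -3, 12). Add each direction:
  D0: (-9, -3, 12) + (1, -1, 0) = (-8, -4, 12)
  D1: (-9, -3, 12) + (1, 0, -1) = (-8, -3, 11)
  D2: (-9, -3, 12) + (0, 1, -1) = (-9, -2, 11)
  D3: (-9, -3, 12) + (-1, 1, 0) = (-10, -2, 12)
  D4: (-9, -3, 12) + (-1, 0, 1) = (-10, -3, 13)
  D5: (-9, -3, 12) + (0, -1, 1) = (-9, -4, 13)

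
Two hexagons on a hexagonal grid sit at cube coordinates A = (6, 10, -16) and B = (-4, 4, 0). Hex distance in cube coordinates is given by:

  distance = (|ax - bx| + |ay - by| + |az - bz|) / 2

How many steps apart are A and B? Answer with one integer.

Answer: 16

Derivation:
|ax - bx| = |6 - (-4)| = 10
|ay - by| = |10 - 4| = 6
|az - bz| = |-16 - 0| = 16
distance = (10 + 6 + 16) / 2 = 32 / 2 = 16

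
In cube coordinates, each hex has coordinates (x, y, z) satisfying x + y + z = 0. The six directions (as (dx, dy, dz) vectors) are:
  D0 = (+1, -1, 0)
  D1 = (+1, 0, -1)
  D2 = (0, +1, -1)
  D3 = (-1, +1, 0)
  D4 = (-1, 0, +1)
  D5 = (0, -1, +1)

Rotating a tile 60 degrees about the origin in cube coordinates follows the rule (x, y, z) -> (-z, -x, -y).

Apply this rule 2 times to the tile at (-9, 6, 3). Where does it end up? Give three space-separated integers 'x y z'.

Start: (-9, 6, 3)
Step 1: (-9, 6, 3) -> (-(3), -(-9), -(6)) = (-3, 9, -6)
Step 2: (-3, 9, -6) -> (-(-6), -(-3), -(9)) = (6, 3, -9)

Answer: 6 3 -9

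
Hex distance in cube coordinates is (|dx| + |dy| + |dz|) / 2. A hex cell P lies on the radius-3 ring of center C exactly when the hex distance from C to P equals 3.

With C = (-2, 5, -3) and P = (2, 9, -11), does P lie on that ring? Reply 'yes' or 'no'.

Answer: no

Derivation:
|px - cx| = |2 - (-2)| = 4
|py - cy| = |9 - 5| = 4
|pz - cz| = |-11 - (-3)| = 8
distance = (4+4+8)/2 = 16/2 = 8
radius = 3; distance != radius -> no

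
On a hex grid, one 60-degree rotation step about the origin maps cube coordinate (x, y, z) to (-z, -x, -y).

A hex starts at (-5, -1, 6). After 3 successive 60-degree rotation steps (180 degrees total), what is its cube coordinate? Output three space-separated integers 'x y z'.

Start: (-5, -1, 6)
Step 1: (-5, -1, 6) -> (-(6), -(-5), -(-1)) = (-6, 5, 1)
Step 2: (-6, 5, 1) -> (-(1), -(-6), -(5)) = (-1, 6, -5)
Step 3: (-1, 6, -5) -> (-(-5), -(-1), -(6)) = (5, 1, -6)

Answer: 5 1 -6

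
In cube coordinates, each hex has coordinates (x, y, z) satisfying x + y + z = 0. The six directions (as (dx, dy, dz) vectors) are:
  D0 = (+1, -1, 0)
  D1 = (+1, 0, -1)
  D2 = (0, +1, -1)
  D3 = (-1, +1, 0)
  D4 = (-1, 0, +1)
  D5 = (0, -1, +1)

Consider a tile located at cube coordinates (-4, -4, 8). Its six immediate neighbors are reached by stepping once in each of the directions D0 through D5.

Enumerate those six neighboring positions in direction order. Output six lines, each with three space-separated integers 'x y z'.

Center: (-4, -4, 8). Add each direction:
  D0: (-4, -4, 8) + (1, -1, 0) = (-3, -5, 8)
  D1: (-4, -4, 8) + (1, 0, -1) = (-3, -4, 7)
  D2: (-4, -4, 8) + (0, 1, -1) = (-4, -3, 7)
  D3: (-4, -4, 8) + (-1, 1, 0) = (-5, -3, 8)
  D4: (-4, -4, 8) + (-1, 0, 1) = (-5, -4, 9)
  D5: (-4, -4, 8) + (0, -1, 1) = (-4, -5, 9)

Answer: -3 -5 8
-3 -4 7
-4 -3 7
-5 -3 8
-5 -4 9
-4 -5 9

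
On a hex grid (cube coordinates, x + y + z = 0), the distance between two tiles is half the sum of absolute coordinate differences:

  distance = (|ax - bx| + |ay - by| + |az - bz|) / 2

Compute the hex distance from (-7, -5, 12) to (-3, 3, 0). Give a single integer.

|ax - bx| = |-7 - (-3)| = 4
|ay - by| = |-5 - 3| = 8
|az - bz| = |12 - 0| = 12
distance = (4 + 8 + 12) / 2 = 24 / 2 = 12

Answer: 12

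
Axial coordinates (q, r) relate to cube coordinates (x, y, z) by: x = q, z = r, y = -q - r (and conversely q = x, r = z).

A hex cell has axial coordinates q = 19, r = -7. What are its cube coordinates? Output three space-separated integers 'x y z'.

Answer: 19 -12 -7

Derivation:
x = q = 19
z = r = -7
y = -x - z = -(19) - (-7) = -12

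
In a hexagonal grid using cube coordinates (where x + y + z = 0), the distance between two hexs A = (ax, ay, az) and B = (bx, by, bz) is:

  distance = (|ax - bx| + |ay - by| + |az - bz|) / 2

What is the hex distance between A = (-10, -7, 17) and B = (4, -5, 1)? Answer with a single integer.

Answer: 16

Derivation:
|ax - bx| = |-10 - 4| = 14
|ay - by| = |-7 - (-5)| = 2
|az - bz| = |17 - 1| = 16
distance = (14 + 2 + 16) / 2 = 32 / 2 = 16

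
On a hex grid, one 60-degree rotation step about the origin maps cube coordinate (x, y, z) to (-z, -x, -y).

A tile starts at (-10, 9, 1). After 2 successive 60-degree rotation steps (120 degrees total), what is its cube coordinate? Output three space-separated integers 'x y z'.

Start: (-10, 9, 1)
Step 1: (-10, 9, 1) -> (-(1), -(-10), -(9)) = (-1, 10, -9)
Step 2: (-1, 10, -9) -> (-(-9), -(-1), -(10)) = (9, 1, -10)

Answer: 9 1 -10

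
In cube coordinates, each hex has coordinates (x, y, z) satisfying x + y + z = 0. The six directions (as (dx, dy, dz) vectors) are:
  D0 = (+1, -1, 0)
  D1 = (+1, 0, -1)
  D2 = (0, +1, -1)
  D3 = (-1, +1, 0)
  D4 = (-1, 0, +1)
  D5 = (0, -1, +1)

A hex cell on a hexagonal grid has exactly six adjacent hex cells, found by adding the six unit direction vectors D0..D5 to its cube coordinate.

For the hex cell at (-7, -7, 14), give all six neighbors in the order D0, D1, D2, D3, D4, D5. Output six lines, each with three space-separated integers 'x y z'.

Center: (-7, -7, 14). Add each direction:
  D0: (-7, -7, 14) + (1, -1, 0) = (-6, -8, 14)
  D1: (-7, -7, 14) + (1, 0, -1) = (-6, -7, 13)
  D2: (-7, -7, 14) + (0, 1, -1) = (-7, -6, 13)
  D3: (-7, -7, 14) + (-1, 1, 0) = (-8, -6, 14)
  D4: (-7, -7, 14) + (-1, 0, 1) = (-8, -7, 15)
  D5: (-7, -7, 14) + (0, -1, 1) = (-7, -8, 15)

Answer: -6 -8 14
-6 -7 13
-7 -6 13
-8 -6 14
-8 -7 15
-7 -8 15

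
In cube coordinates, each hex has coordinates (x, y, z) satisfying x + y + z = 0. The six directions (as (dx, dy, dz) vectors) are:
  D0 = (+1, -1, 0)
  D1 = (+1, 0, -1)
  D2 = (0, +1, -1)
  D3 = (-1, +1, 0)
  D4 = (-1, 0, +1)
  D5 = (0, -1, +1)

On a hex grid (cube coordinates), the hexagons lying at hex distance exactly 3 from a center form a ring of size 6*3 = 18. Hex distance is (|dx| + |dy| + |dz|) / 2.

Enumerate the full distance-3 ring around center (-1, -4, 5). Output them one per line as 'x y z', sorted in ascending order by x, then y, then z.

Answer: -4 -4 8
-4 -3 7
-4 -2 6
-4 -1 5
-3 -5 8
-3 -1 4
-2 -6 8
-2 -1 3
-1 -7 8
-1 -1 2
0 -7 7
0 -2 2
1 -7 6
1 -3 2
2 -7 5
2 -6 4
2 -5 3
2 -4 2

Derivation:
Walk ring at distance 3 from (-1, -4, 5):
Start at center + D4*3 = (-4, -4, 8)
  hex 0: (-4, -4, 8)
  hex 1: (-3, -5, 8)
  hex 2: (-2, -6, 8)
  hex 3: (-1, -7, 8)
  hex 4: (0, -7, 7)
  hex 5: (1, -7, 6)
  hex 6: (2, -7, 5)
  hex 7: (2, -6, 4)
  hex 8: (2, -5, 3)
  hex 9: (2, -4, 2)
  hex 10: (1, -3, 2)
  hex 11: (0, -2, 2)
  hex 12: (-1, -1, 2)
  hex 13: (-2, -1, 3)
  hex 14: (-3, -1, 4)
  hex 15: (-4, -1, 5)
  hex 16: (-4, -2, 6)
  hex 17: (-4, -3, 7)
Sorted: 18 hexes.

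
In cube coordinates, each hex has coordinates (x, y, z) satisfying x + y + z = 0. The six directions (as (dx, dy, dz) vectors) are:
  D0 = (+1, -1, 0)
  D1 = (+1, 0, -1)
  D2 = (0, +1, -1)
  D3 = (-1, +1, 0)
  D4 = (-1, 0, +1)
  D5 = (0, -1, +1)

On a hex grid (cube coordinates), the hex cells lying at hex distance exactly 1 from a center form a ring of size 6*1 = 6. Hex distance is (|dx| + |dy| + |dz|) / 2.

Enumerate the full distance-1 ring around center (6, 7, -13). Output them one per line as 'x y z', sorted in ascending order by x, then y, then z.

Answer: 5 7 -12
5 8 -13
6 6 -12
6 8 -14
7 6 -13
7 7 -14

Derivation:
Walk ring at distance 1 from (6, 7, -13):
Start at center + D4*1 = (5, 7, -12)
  hex 0: (5, 7, -12)
  hex 1: (6, 6, -12)
  hex 2: (7, 6, -13)
  hex 3: (7, 7, -14)
  hex 4: (6, 8, -14)
  hex 5: (5, 8, -13)
Sorted: 6 hexes.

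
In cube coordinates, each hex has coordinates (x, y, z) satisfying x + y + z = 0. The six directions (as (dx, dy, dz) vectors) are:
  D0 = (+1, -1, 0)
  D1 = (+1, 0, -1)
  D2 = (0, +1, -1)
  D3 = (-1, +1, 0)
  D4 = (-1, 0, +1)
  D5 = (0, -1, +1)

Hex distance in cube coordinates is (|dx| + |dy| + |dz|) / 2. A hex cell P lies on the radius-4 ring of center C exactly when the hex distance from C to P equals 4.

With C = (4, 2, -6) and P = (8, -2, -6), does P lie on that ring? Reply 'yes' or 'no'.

|px - cx| = |8 - 4| = 4
|py - cy| = |-2 - 2| = 4
|pz - cz| = |-6 - (-6)| = 0
distance = (4+4+0)/2 = 8/2 = 4
radius = 4; distance == radius -> yes

Answer: yes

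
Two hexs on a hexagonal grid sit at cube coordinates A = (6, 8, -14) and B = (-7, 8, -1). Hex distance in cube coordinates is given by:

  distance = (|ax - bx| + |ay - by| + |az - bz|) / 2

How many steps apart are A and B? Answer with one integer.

Answer: 13

Derivation:
|ax - bx| = |6 - (-7)| = 13
|ay - by| = |8 - 8| = 0
|az - bz| = |-14 - (-1)| = 13
distance = (13 + 0 + 13) / 2 = 26 / 2 = 13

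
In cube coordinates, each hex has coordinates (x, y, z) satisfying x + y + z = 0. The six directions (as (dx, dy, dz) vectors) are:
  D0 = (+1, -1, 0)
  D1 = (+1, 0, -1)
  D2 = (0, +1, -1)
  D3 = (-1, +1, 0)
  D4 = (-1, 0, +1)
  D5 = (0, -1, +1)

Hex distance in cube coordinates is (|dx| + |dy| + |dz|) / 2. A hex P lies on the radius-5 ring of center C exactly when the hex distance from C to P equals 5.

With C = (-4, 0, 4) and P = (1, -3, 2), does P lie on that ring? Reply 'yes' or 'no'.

Answer: yes

Derivation:
|px - cx| = |1 - (-4)| = 5
|py - cy| = |-3 - 0| = 3
|pz - cz| = |2 - 4| = 2
distance = (5+3+2)/2 = 10/2 = 5
radius = 5; distance == radius -> yes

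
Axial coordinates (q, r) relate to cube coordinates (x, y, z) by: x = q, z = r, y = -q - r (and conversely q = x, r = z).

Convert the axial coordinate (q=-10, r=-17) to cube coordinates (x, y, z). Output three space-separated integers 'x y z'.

x = q = -10
z = r = -17
y = -x - z = -(-10) - (-17) = 27

Answer: -10 27 -17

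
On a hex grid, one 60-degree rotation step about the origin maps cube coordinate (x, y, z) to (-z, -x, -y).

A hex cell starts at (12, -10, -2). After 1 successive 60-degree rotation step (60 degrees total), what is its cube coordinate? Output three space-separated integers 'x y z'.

Start: (12, -10, -2)
Step 1: (12, -10, -2) -> (-(-2), -(12), -(-10)) = (2, -12, 10)

Answer: 2 -12 10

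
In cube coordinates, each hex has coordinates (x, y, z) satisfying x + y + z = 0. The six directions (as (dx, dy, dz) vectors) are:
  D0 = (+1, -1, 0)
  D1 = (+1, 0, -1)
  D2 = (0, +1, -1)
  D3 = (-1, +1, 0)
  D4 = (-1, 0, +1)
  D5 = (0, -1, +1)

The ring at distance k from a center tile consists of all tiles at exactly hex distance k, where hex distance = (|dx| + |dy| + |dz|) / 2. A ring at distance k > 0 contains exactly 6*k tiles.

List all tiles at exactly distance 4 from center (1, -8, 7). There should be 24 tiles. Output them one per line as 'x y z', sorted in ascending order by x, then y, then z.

Answer: -3 -8 11
-3 -7 10
-3 -6 9
-3 -5 8
-3 -4 7
-2 -9 11
-2 -4 6
-1 -10 11
-1 -4 5
0 -11 11
0 -4 4
1 -12 11
1 -4 3
2 -12 10
2 -5 3
3 -12 9
3 -6 3
4 -12 8
4 -7 3
5 -12 7
5 -11 6
5 -10 5
5 -9 4
5 -8 3

Derivation:
Walk ring at distance 4 from (1, -8, 7):
Start at center + D4*4 = (-3, -8, 11)
  hex 0: (-3, -8, 11)
  hex 1: (-2, -9, 11)
  hex 2: (-1, -10, 11)
  hex 3: (0, -11, 11)
  hex 4: (1, -12, 11)
  hex 5: (2, -12, 10)
  hex 6: (3, -12, 9)
  hex 7: (4, -12, 8)
  hex 8: (5, -12, 7)
  hex 9: (5, -11, 6)
  hex 10: (5, -10, 5)
  hex 11: (5, -9, 4)
  hex 12: (5, -8, 3)
  hex 13: (4, -7, 3)
  hex 14: (3, -6, 3)
  hex 15: (2, -5, 3)
  hex 16: (1, -4, 3)
  hex 17: (0, -4, 4)
  hex 18: (-1, -4, 5)
  hex 19: (-2, -4, 6)
  hex 20: (-3, -4, 7)
  hex 21: (-3, -5, 8)
  hex 22: (-3, -6, 9)
  hex 23: (-3, -7, 10)
Sorted: 24 hexes.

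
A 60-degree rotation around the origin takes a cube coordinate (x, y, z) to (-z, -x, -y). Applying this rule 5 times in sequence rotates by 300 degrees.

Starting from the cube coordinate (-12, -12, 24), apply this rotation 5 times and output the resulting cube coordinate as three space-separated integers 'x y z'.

Answer: 12 -24 12

Derivation:
Start: (-12, -12, 24)
Step 1: (-12, -12, 24) -> (-(24), -(-12), -(-12)) = (-24, 12, 12)
Step 2: (-24, 12, 12) -> (-(12), -(-24), -(12)) = (-12, 24, -12)
Step 3: (-12, 24, -12) -> (-(-12), -(-12), -(24)) = (12, 12, -24)
Step 4: (12, 12, -24) -> (-(-24), -(12), -(12)) = (24, -12, -12)
Step 5: (24, -12, -12) -> (-(-12), -(24), -(-12)) = (12, -24, 12)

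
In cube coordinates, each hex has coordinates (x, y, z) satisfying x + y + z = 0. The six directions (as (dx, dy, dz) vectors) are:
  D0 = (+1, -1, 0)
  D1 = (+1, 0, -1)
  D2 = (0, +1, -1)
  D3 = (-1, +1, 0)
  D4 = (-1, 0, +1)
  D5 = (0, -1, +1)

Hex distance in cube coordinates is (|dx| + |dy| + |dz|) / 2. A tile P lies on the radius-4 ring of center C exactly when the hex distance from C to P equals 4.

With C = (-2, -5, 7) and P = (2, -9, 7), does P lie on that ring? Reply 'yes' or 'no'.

Answer: yes

Derivation:
|px - cx| = |2 - (-2)| = 4
|py - cy| = |-9 - (-5)| = 4
|pz - cz| = |7 - 7| = 0
distance = (4+4+0)/2 = 8/2 = 4
radius = 4; distance == radius -> yes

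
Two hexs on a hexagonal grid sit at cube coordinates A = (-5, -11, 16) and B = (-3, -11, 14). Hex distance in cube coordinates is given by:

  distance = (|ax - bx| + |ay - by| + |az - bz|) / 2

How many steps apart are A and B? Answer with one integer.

|ax - bx| = |-5 - (-3)| = 2
|ay - by| = |-11 - (-11)| = 0
|az - bz| = |16 - 14| = 2
distance = (2 + 0 + 2) / 2 = 4 / 2 = 2

Answer: 2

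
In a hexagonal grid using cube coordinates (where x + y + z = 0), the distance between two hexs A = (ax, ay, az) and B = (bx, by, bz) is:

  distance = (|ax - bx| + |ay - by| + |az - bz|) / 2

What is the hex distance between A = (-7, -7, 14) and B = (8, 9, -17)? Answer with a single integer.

Answer: 31

Derivation:
|ax - bx| = |-7 - 8| = 15
|ay - by| = |-7 - 9| = 16
|az - bz| = |14 - (-17)| = 31
distance = (15 + 16 + 31) / 2 = 62 / 2 = 31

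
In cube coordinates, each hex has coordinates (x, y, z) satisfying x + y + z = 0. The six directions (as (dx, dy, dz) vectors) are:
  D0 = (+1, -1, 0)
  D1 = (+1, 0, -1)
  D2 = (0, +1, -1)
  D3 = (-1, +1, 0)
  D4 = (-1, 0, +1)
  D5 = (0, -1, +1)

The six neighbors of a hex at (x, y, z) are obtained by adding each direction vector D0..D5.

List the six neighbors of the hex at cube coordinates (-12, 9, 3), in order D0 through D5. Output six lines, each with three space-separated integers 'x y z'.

Answer: -11 8 3
-11 9 2
-12 10 2
-13 10 3
-13 9 4
-12 8 4

Derivation:
Center: (-12, 9, 3). Add each direction:
  D0: (-12, 9, 3) + (1, -1, 0) = (-11, 8, 3)
  D1: (-12, 9, 3) + (1, 0, -1) = (-11, 9, 2)
  D2: (-12, 9, 3) + (0, 1, -1) = (-12, 10, 2)
  D3: (-12, 9, 3) + (-1, 1, 0) = (-13, 10, 3)
  D4: (-12, 9, 3) + (-1, 0, 1) = (-13, 9, 4)
  D5: (-12, 9, 3) + (0, -1, 1) = (-12, 8, 4)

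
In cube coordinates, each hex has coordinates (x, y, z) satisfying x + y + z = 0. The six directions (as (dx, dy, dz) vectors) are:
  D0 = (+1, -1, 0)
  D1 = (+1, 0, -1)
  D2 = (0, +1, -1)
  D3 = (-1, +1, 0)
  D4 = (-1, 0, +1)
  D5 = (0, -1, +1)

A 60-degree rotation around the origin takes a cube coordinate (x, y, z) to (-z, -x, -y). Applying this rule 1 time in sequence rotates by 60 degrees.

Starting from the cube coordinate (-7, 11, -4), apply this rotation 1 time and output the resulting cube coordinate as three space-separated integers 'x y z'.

Answer: 4 7 -11

Derivation:
Start: (-7, 11, -4)
Step 1: (-7, 11, -4) -> (-(-4), -(-7), -(11)) = (4, 7, -11)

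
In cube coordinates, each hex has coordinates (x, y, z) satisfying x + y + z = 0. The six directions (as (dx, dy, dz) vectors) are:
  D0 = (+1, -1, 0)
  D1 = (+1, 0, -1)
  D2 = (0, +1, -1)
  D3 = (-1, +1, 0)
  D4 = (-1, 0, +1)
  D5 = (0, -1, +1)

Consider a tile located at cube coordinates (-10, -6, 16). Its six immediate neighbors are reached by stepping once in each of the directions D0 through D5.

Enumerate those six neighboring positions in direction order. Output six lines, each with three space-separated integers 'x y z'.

Center: (-10, -6, 16). Add each direction:
  D0: (-10, -6, 16) + (1, -1, 0) = (-9, -7, 16)
  D1: (-10, -6, 16) + (1, 0, -1) = (-9, -6, 15)
  D2: (-10, -6, 16) + (0, 1, -1) = (-10, -5, 15)
  D3: (-10, -6, 16) + (-1, 1, 0) = (-11, -5, 16)
  D4: (-10, -6, 16) + (-1, 0, 1) = (-11, -6, 17)
  D5: (-10, -6, 16) + (0, -1, 1) = (-10, -7, 17)

Answer: -9 -7 16
-9 -6 15
-10 -5 15
-11 -5 16
-11 -6 17
-10 -7 17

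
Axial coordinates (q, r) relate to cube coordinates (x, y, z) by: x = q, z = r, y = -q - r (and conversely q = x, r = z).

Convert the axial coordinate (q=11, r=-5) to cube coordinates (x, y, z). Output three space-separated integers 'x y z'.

x = q = 11
z = r = -5
y = -x - z = -(11) - (-5) = -6

Answer: 11 -6 -5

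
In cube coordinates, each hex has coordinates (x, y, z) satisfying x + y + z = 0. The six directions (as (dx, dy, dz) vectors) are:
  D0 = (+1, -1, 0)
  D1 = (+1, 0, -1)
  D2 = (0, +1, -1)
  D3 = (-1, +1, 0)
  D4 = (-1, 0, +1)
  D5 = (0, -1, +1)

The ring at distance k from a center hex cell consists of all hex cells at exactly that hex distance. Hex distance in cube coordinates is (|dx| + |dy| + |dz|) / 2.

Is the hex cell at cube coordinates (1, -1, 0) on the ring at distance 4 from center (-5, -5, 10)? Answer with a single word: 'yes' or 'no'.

|px - cx| = |1 - (-5)| = 6
|py - cy| = |-1 - (-5)| = 4
|pz - cz| = |0 - 10| = 10
distance = (6+4+10)/2 = 20/2 = 10
radius = 4; distance != radius -> no

Answer: no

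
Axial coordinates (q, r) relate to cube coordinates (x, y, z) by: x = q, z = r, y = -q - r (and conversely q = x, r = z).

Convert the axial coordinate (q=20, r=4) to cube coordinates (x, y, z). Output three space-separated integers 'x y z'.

Answer: 20 -24 4

Derivation:
x = q = 20
z = r = 4
y = -x - z = -(20) - (4) = -24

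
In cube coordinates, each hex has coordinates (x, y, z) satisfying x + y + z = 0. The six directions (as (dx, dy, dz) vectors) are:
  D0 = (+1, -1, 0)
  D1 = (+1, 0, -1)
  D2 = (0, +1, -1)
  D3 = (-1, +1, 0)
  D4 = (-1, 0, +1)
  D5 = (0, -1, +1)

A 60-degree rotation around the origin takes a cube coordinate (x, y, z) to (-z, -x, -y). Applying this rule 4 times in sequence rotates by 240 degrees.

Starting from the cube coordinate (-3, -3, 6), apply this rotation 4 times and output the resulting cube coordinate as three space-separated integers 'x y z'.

Answer: 6 -3 -3

Derivation:
Start: (-3, -3, 6)
Step 1: (-3, -3, 6) -> (-(6), -(-3), -(-3)) = (-6, 3, 3)
Step 2: (-6, 3, 3) -> (-(3), -(-6), -(3)) = (-3, 6, -3)
Step 3: (-3, 6, -3) -> (-(-3), -(-3), -(6)) = (3, 3, -6)
Step 4: (3, 3, -6) -> (-(-6), -(3), -(3)) = (6, -3, -3)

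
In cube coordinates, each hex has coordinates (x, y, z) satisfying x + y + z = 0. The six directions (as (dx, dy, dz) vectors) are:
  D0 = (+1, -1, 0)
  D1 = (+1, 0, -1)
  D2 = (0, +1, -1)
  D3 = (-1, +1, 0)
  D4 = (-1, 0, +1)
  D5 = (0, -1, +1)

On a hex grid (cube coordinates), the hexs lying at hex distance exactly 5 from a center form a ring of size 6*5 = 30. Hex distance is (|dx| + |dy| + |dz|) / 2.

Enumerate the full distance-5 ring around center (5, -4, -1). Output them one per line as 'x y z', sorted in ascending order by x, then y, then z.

Walk ring at distance 5 from (5, -4, -1):
Start at center + D4*5 = (0, -4, 4)
  hex 0: (0, -4, 4)
  hex 1: (1, -5, 4)
  hex 2: (2, -6, 4)
  hex 3: (3, -7, 4)
  hex 4: (4, -8, 4)
  hex 5: (5, -9, 4)
  hex 6: (6, -9, 3)
  hex 7: (7, -9, 2)
  hex 8: (8, -9, 1)
  hex 9: (9, -9, 0)
  hex 10: (10, -9, -1)
  hex 11: (10, -8, -2)
  hex 12: (10, -7, -3)
  hex 13: (10, -6, -4)
  hex 14: (10, -5, -5)
  hex 15: (10, -4, -6)
  hex 16: (9, -3, -6)
  hex 17: (8, -2, -6)
  hex 18: (7, -1, -6)
  hex 19: (6, 0, -6)
  hex 20: (5, 1, -6)
  hex 21: (4, 1, -5)
  hex 22: (3, 1, -4)
  hex 23: (2, 1, -3)
  hex 24: (1, 1, -2)
  hex 25: (0, 1, -1)
  hex 26: (0, 0, 0)
  hex 27: (0, -1, 1)
  hex 28: (0, -2, 2)
  hex 29: (0, -3, 3)
Sorted: 30 hexes.

Answer: 0 -4 4
0 -3 3
0 -2 2
0 -1 1
0 0 0
0 1 -1
1 -5 4
1 1 -2
2 -6 4
2 1 -3
3 -7 4
3 1 -4
4 -8 4
4 1 -5
5 -9 4
5 1 -6
6 -9 3
6 0 -6
7 -9 2
7 -1 -6
8 -9 1
8 -2 -6
9 -9 0
9 -3 -6
10 -9 -1
10 -8 -2
10 -7 -3
10 -6 -4
10 -5 -5
10 -4 -6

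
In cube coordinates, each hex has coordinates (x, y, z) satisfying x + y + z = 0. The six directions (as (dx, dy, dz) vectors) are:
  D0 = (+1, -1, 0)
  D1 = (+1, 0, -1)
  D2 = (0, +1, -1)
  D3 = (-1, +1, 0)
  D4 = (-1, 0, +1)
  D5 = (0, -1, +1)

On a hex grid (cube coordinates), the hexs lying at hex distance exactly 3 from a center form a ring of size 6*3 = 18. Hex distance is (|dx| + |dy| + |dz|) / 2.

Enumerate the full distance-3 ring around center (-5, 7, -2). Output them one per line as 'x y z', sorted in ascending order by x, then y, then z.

Answer: -8 7 1
-8 8 0
-8 9 -1
-8 10 -2
-7 6 1
-7 10 -3
-6 5 1
-6 10 -4
-5 4 1
-5 10 -5
-4 4 0
-4 9 -5
-3 4 -1
-3 8 -5
-2 4 -2
-2 5 -3
-2 6 -4
-2 7 -5

Derivation:
Walk ring at distance 3 from (-5, 7, -2):
Start at center + D4*3 = (-8, 7, 1)
  hex 0: (-8, 7, 1)
  hex 1: (-7, 6, 1)
  hex 2: (-6, 5, 1)
  hex 3: (-5, 4, 1)
  hex 4: (-4, 4, 0)
  hex 5: (-3, 4, -1)
  hex 6: (-2, 4, -2)
  hex 7: (-2, 5, -3)
  hex 8: (-2, 6, -4)
  hex 9: (-2, 7, -5)
  hex 10: (-3, 8, -5)
  hex 11: (-4, 9, -5)
  hex 12: (-5, 10, -5)
  hex 13: (-6, 10, -4)
  hex 14: (-7, 10, -3)
  hex 15: (-8, 10, -2)
  hex 16: (-8, 9, -1)
  hex 17: (-8, 8, 0)
Sorted: 18 hexes.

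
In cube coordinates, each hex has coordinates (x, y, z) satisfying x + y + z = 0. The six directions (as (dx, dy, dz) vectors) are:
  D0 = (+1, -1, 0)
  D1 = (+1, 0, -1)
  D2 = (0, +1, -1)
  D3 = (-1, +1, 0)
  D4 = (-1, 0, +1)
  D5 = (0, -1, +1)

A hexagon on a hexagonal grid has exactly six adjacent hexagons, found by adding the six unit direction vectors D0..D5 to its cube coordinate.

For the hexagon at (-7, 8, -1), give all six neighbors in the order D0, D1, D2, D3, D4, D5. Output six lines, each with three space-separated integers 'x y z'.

Answer: -6 7 -1
-6 8 -2
-7 9 -2
-8 9 -1
-8 8 0
-7 7 0

Derivation:
Center: (-7, 8, -1). Add each direction:
  D0: (-7, 8, -1) + (1, -1, 0) = (-6, 7, -1)
  D1: (-7, 8, -1) + (1, 0, -1) = (-6, 8, -2)
  D2: (-7, 8, -1) + (0, 1, -1) = (-7, 9, -2)
  D3: (-7, 8, -1) + (-1, 1, 0) = (-8, 9, -1)
  D4: (-7, 8, -1) + (-1, 0, 1) = (-8, 8, 0)
  D5: (-7, 8, -1) + (0, -1, 1) = (-7, 7, 0)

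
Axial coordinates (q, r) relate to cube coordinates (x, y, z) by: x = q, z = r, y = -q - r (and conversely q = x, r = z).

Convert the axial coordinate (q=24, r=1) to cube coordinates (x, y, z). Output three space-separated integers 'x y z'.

Answer: 24 -25 1

Derivation:
x = q = 24
z = r = 1
y = -x - z = -(24) - (1) = -25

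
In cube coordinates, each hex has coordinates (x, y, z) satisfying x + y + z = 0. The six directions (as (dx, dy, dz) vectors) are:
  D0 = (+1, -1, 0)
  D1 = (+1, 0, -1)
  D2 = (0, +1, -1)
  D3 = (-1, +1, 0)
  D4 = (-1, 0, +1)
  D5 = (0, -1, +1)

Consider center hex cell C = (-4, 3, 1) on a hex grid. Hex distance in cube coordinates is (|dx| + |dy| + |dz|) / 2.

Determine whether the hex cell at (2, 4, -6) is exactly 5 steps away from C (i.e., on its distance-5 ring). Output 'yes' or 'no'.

Answer: no

Derivation:
|px - cx| = |2 - (-4)| = 6
|py - cy| = |4 - 3| = 1
|pz - cz| = |-6 - 1| = 7
distance = (6+1+7)/2 = 14/2 = 7
radius = 5; distance != radius -> no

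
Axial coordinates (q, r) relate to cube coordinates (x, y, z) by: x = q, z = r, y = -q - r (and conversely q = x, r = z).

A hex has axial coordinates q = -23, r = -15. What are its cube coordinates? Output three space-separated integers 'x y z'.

Answer: -23 38 -15

Derivation:
x = q = -23
z = r = -15
y = -x - z = -(-23) - (-15) = 38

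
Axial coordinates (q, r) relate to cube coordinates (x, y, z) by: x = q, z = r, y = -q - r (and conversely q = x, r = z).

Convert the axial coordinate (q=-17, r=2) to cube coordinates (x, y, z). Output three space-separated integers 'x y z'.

Answer: -17 15 2

Derivation:
x = q = -17
z = r = 2
y = -x - z = -(-17) - (2) = 15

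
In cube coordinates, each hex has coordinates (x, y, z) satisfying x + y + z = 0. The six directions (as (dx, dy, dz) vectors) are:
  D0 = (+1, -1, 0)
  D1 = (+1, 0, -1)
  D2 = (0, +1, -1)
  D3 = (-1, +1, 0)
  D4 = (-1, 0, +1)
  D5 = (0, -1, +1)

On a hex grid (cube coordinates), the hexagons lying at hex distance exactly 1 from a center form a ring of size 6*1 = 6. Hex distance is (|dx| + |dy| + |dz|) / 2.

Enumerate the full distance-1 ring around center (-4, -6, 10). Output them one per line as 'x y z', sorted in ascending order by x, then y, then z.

Walk ring at distance 1 from (-4, -6, 10):
Start at center + D4*1 = (-5, -6, 11)
  hex 0: (-5, -6, 11)
  hex 1: (-4, -7, 11)
  hex 2: (-3, -7, 10)
  hex 3: (-3, -6, 9)
  hex 4: (-4, -5, 9)
  hex 5: (-5, -5, 10)
Sorted: 6 hexes.

Answer: -5 -6 11
-5 -5 10
-4 -7 11
-4 -5 9
-3 -7 10
-3 -6 9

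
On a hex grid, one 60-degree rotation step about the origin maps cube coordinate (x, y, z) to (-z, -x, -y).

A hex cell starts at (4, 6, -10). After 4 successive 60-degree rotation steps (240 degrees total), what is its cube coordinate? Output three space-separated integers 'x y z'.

Start: (4, 6, -10)
Step 1: (4, 6, -10) -> (-(-10), -(4), -(6)) = (10, -4, -6)
Step 2: (10, -4, -6) -> (-(-6), -(10), -(-4)) = (6, -10, 4)
Step 3: (6, -10, 4) -> (-(4), -(6), -(-10)) = (-4, -6, 10)
Step 4: (-4, -6, 10) -> (-(10), -(-4), -(-6)) = (-10, 4, 6)

Answer: -10 4 6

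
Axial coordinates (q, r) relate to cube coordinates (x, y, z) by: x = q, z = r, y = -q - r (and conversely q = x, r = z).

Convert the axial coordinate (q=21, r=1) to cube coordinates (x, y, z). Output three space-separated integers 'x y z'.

x = q = 21
z = r = 1
y = -x - z = -(21) - (1) = -22

Answer: 21 -22 1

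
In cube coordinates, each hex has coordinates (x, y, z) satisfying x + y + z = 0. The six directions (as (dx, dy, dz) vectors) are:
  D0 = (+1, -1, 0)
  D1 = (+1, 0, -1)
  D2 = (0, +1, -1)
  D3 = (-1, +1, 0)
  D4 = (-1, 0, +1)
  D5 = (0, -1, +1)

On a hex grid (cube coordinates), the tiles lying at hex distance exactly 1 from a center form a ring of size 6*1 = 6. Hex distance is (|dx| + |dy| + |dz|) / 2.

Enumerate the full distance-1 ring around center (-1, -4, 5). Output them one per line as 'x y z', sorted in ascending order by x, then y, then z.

Walk ring at distance 1 from (-1, -4, 5):
Start at center + D4*1 = (-2, -4, 6)
  hex 0: (-2, -4, 6)
  hex 1: (-1, -5, 6)
  hex 2: (0, -5, 5)
  hex 3: (0, -4, 4)
  hex 4: (-1, -3, 4)
  hex 5: (-2, -3, 5)
Sorted: 6 hexes.

Answer: -2 -4 6
-2 -3 5
-1 -5 6
-1 -3 4
0 -5 5
0 -4 4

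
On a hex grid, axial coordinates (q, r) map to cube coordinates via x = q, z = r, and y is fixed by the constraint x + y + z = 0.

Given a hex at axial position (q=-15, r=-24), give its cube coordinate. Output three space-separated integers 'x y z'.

x = q = -15
z = r = -24
y = -x - z = -(-15) - (-24) = 39

Answer: -15 39 -24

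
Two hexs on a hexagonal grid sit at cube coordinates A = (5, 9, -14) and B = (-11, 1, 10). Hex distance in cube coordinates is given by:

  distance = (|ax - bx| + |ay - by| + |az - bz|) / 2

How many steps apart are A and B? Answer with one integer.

Answer: 24

Derivation:
|ax - bx| = |5 - (-11)| = 16
|ay - by| = |9 - 1| = 8
|az - bz| = |-14 - 10| = 24
distance = (16 + 8 + 24) / 2 = 48 / 2 = 24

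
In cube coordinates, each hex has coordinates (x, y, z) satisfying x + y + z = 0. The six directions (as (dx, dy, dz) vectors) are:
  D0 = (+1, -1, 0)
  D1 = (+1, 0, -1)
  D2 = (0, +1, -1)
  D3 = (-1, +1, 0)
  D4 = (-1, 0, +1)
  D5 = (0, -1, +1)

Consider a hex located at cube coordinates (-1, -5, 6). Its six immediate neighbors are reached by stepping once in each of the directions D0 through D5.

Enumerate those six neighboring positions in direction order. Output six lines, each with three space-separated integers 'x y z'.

Answer: 0 -6 6
0 -5 5
-1 -4 5
-2 -4 6
-2 -5 7
-1 -6 7

Derivation:
Center: (-1, -5, 6). Add each direction:
  D0: (-1, -5, 6) + (1, -1, 0) = (0, -6, 6)
  D1: (-1, -5, 6) + (1, 0, -1) = (0, -5, 5)
  D2: (-1, -5, 6) + (0, 1, -1) = (-1, -4, 5)
  D3: (-1, -5, 6) + (-1, 1, 0) = (-2, -4, 6)
  D4: (-1, -5, 6) + (-1, 0, 1) = (-2, -5, 7)
  D5: (-1, -5, 6) + (0, -1, 1) = (-1, -6, 7)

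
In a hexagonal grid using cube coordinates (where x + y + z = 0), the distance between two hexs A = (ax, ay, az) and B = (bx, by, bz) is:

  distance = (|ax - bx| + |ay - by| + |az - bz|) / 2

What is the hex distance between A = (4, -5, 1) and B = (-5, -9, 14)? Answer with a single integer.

|ax - bx| = |4 - (-5)| = 9
|ay - by| = |-5 - (-9)| = 4
|az - bz| = |1 - 14| = 13
distance = (9 + 4 + 13) / 2 = 26 / 2 = 13

Answer: 13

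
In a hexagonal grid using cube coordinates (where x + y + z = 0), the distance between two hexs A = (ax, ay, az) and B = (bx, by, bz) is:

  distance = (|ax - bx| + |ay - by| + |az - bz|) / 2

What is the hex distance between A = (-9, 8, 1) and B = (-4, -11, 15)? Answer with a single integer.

|ax - bx| = |-9 - (-4)| = 5
|ay - by| = |8 - (-11)| = 19
|az - bz| = |1 - 15| = 14
distance = (5 + 19 + 14) / 2 = 38 / 2 = 19

Answer: 19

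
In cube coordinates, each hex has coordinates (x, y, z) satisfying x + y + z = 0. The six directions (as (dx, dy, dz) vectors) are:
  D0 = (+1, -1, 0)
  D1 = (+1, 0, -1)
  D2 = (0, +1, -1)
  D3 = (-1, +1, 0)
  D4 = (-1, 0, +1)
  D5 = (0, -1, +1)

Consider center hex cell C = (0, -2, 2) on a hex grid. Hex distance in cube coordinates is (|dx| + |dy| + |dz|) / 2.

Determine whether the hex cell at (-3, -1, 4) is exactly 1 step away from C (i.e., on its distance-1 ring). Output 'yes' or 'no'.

|px - cx| = |-3 - 0| = 3
|py - cy| = |-1 - (-2)| = 1
|pz - cz| = |4 - 2| = 2
distance = (3+1+2)/2 = 6/2 = 3
radius = 1; distance != radius -> no

Answer: no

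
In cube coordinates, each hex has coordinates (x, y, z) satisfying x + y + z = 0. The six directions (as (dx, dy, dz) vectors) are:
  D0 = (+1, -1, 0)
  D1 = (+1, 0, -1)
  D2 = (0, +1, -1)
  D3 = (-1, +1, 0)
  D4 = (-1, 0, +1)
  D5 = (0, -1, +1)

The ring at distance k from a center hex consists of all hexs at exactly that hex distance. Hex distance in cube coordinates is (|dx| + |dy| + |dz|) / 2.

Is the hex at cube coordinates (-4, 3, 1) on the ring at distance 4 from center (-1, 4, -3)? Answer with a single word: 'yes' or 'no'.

|px - cx| = |-4 - (-1)| = 3
|py - cy| = |3 - 4| = 1
|pz - cz| = |1 - (-3)| = 4
distance = (3+1+4)/2 = 8/2 = 4
radius = 4; distance == radius -> yes

Answer: yes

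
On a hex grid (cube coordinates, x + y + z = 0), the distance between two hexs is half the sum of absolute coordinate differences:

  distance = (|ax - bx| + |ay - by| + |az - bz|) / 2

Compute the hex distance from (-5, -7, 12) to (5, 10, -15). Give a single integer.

Answer: 27

Derivation:
|ax - bx| = |-5 - 5| = 10
|ay - by| = |-7 - 10| = 17
|az - bz| = |12 - (-15)| = 27
distance = (10 + 17 + 27) / 2 = 54 / 2 = 27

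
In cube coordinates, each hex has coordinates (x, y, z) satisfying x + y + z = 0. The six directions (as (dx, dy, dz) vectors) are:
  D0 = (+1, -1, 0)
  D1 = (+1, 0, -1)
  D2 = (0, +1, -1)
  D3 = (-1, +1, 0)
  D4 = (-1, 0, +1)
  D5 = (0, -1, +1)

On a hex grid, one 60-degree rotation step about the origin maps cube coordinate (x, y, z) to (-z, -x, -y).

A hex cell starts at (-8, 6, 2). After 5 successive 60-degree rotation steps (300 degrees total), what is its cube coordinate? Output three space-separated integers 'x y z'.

Answer: -6 -2 8

Derivation:
Start: (-8, 6, 2)
Step 1: (-8, 6, 2) -> (-(2), -(-8), -(6)) = (-2, 8, -6)
Step 2: (-2, 8, -6) -> (-(-6), -(-2), -(8)) = (6, 2, -8)
Step 3: (6, 2, -8) -> (-(-8), -(6), -(2)) = (8, -6, -2)
Step 4: (8, -6, -2) -> (-(-2), -(8), -(-6)) = (2, -8, 6)
Step 5: (2, -8, 6) -> (-(6), -(2), -(-8)) = (-6, -2, 8)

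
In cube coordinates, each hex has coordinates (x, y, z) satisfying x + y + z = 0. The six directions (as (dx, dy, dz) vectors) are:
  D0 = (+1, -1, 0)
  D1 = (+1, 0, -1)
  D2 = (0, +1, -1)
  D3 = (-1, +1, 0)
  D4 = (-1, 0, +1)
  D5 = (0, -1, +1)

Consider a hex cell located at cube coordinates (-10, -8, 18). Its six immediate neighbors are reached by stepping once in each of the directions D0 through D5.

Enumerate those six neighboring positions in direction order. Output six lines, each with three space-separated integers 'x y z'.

Answer: -9 -9 18
-9 -8 17
-10 -7 17
-11 -7 18
-11 -8 19
-10 -9 19

Derivation:
Center: (-10, -8, 18). Add each direction:
  D0: (-10, -8, 18) + (1, -1, 0) = (-9, -9, 18)
  D1: (-10, -8, 18) + (1, 0, -1) = (-9, -8, 17)
  D2: (-10, -8, 18) + (0, 1, -1) = (-10, -7, 17)
  D3: (-10, -8, 18) + (-1, 1, 0) = (-11, -7, 18)
  D4: (-10, -8, 18) + (-1, 0, 1) = (-11, -8, 19)
  D5: (-10, -8, 18) + (0, -1, 1) = (-10, -9, 19)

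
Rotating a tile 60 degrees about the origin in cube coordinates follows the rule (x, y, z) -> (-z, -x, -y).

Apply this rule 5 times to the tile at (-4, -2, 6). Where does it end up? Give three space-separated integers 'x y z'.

Start: (-4, -2, 6)
Step 1: (-4, -2, 6) -> (-(6), -(-4), -(-2)) = (-6, 4, 2)
Step 2: (-6, 4, 2) -> (-(2), -(-6), -(4)) = (-2, 6, -4)
Step 3: (-2, 6, -4) -> (-(-4), -(-2), -(6)) = (4, 2, -6)
Step 4: (4, 2, -6) -> (-(-6), -(4), -(2)) = (6, -4, -2)
Step 5: (6, -4, -2) -> (-(-2), -(6), -(-4)) = (2, -6, 4)

Answer: 2 -6 4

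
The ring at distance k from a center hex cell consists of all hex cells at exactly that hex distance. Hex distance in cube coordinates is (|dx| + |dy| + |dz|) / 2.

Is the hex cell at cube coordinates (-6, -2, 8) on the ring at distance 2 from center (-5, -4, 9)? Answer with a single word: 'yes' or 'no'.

Answer: yes

Derivation:
|px - cx| = |-6 - (-5)| = 1
|py - cy| = |-2 - (-4)| = 2
|pz - cz| = |8 - 9| = 1
distance = (1+2+1)/2 = 4/2 = 2
radius = 2; distance == radius -> yes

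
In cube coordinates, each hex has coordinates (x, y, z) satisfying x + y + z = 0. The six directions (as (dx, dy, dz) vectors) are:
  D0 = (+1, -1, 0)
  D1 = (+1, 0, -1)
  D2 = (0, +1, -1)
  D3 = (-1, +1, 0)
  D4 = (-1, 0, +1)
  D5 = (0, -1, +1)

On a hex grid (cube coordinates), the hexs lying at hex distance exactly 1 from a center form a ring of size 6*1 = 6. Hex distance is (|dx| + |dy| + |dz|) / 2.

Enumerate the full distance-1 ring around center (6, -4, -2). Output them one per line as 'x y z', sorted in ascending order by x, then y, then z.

Answer: 5 -4 -1
5 -3 -2
6 -5 -1
6 -3 -3
7 -5 -2
7 -4 -3

Derivation:
Walk ring at distance 1 from (6, -4, -2):
Start at center + D4*1 = (5, -4, -1)
  hex 0: (5, -4, -1)
  hex 1: (6, -5, -1)
  hex 2: (7, -5, -2)
  hex 3: (7, -4, -3)
  hex 4: (6, -3, -3)
  hex 5: (5, -3, -2)
Sorted: 6 hexes.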